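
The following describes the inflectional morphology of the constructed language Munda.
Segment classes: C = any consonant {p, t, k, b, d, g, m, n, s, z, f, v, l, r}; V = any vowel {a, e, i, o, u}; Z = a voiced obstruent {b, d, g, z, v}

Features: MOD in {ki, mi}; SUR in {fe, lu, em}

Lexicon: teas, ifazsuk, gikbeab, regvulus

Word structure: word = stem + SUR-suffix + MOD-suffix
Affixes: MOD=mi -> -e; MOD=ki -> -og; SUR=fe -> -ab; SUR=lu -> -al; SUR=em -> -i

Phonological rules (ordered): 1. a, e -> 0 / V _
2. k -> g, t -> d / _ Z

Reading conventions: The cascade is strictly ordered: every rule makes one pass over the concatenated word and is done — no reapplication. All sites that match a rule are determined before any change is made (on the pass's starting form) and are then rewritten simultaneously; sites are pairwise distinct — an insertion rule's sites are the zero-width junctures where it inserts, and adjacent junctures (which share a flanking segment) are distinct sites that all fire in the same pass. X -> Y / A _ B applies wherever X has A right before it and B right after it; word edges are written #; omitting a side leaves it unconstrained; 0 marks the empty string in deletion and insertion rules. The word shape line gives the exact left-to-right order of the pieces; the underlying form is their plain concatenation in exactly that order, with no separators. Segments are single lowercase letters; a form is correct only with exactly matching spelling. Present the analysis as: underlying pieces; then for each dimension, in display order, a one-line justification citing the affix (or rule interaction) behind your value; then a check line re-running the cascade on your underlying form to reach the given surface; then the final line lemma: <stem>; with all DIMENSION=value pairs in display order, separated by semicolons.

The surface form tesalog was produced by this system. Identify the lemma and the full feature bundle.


underlying: teas-al-og
MOD=ki - signalled by the affix -og
SUR=lu - signalled by the affix -al
check: teasalog -> tesalog -> tesalog
lemma: teas; MOD=ki; SUR=lu


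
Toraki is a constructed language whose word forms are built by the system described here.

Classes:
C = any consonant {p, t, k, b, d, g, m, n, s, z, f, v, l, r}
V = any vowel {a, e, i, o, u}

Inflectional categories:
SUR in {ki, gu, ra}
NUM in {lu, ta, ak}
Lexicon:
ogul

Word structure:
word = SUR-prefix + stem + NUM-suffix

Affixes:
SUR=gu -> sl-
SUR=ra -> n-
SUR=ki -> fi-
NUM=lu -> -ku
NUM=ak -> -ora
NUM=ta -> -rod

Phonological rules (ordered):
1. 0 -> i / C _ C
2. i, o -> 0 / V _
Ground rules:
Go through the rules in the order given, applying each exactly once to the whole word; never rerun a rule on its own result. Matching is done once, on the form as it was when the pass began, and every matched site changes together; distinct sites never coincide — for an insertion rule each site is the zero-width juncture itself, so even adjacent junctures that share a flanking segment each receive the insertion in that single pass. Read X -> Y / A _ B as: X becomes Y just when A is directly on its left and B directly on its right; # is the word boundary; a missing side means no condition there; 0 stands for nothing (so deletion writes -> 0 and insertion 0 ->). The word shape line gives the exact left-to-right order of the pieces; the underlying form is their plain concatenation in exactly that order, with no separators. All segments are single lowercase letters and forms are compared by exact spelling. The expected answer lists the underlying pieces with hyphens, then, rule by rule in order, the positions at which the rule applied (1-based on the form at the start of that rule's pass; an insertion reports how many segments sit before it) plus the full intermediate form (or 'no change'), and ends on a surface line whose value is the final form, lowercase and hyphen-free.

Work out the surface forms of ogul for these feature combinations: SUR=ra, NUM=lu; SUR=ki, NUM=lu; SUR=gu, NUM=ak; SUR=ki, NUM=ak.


cell SUR=ra, NUM=lu:
underlying: n-ogul-ku
1. 0 -> i / C _ C: inserts after position(s) 5: noguliku
2. i, o -> 0 / V _: no change
surface: noguliku

cell SUR=ki, NUM=lu:
underlying: fi-ogul-ku
1. 0 -> i / C _ C: inserts after position(s) 6: fioguliku
2. i, o -> 0 / V _: fires at position(s) 3: figuliku
surface: figuliku

cell SUR=gu, NUM=ak:
underlying: sl-ogul-ora
1. 0 -> i / C _ C: inserts after position(s) 1: silogulora
2. i, o -> 0 / V _: no change
surface: silogulora

cell SUR=ki, NUM=ak:
underlying: fi-ogul-ora
1. 0 -> i / C _ C: no change
2. i, o -> 0 / V _: fires at position(s) 3: figulora
surface: figulora


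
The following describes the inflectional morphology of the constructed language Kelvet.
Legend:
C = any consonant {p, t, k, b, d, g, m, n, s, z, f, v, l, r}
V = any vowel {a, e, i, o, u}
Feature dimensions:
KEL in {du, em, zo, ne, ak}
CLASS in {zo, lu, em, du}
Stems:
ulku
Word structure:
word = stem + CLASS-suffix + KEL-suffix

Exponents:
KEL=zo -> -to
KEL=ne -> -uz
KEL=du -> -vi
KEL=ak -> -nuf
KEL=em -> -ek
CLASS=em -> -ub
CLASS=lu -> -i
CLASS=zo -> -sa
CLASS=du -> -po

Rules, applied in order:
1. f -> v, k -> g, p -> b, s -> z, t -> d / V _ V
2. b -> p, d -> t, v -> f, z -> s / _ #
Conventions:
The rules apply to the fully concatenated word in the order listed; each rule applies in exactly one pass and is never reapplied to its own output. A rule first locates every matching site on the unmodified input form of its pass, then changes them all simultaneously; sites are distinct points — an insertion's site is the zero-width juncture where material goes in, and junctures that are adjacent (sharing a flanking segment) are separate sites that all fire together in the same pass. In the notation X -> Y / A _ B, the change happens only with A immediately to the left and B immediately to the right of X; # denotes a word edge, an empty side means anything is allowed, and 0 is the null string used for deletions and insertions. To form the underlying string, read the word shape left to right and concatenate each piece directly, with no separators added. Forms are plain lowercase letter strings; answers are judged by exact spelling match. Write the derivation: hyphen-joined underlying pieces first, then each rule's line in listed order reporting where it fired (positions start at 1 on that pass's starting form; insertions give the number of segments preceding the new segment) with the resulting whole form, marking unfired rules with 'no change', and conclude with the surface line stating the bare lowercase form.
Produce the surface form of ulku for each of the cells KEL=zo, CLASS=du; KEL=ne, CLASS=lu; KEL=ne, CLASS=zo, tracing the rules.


cell KEL=zo, CLASS=du:
underlying: ulku-po-to
1. f -> v, k -> g, p -> b, s -> z, t -> d / V _ V: fires at position(s) 5, 7: ulkubodo
2. b -> p, d -> t, v -> f, z -> s / _ #: no change
surface: ulkubodo

cell KEL=ne, CLASS=lu:
underlying: ulku-i-uz
1. f -> v, k -> g, p -> b, s -> z, t -> d / V _ V: no change
2. b -> p, d -> t, v -> f, z -> s / _ #: fires at position(s) 7: ulkuius
surface: ulkuius

cell KEL=ne, CLASS=zo:
underlying: ulku-sa-uz
1. f -> v, k -> g, p -> b, s -> z, t -> d / V _ V: fires at position(s) 5: ulkuzauz
2. b -> p, d -> t, v -> f, z -> s / _ #: fires at position(s) 8: ulkuzaus
surface: ulkuzaus


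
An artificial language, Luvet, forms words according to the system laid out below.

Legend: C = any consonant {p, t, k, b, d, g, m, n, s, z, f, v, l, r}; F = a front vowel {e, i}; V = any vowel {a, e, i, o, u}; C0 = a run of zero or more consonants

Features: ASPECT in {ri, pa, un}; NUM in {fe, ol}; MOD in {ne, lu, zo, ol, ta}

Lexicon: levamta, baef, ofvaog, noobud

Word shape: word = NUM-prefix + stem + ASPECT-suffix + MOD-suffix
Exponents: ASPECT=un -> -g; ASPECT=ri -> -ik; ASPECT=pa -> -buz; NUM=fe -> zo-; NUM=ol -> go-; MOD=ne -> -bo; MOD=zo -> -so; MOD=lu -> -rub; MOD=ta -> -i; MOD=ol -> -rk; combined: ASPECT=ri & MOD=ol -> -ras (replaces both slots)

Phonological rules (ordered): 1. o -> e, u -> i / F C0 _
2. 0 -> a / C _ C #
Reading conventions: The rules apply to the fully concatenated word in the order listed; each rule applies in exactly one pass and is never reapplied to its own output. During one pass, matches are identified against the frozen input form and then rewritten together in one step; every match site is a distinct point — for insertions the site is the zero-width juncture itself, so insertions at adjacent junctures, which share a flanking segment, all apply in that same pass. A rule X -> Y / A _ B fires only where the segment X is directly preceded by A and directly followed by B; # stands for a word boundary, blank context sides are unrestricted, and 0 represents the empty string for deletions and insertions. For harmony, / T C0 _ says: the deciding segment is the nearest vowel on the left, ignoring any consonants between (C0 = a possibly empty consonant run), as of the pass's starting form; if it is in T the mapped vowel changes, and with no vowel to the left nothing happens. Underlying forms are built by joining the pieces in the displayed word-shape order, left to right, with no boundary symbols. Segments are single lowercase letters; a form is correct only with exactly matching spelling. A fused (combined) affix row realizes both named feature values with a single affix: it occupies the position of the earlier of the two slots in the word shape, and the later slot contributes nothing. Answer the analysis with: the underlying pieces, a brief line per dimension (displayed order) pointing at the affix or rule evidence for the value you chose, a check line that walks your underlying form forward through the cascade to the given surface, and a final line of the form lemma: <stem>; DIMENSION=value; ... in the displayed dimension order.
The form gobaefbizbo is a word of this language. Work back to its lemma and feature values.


underlying: go-baef-buz-bo
ASPECT=pa - signalled by the affix -buz
NUM=ol - signalled by the affix go-
MOD=ne - signalled by the affix -bo
check: gobaefbuzbo -> gobaefbizbo -> gobaefbizbo
lemma: baef; ASPECT=pa; NUM=ol; MOD=ne


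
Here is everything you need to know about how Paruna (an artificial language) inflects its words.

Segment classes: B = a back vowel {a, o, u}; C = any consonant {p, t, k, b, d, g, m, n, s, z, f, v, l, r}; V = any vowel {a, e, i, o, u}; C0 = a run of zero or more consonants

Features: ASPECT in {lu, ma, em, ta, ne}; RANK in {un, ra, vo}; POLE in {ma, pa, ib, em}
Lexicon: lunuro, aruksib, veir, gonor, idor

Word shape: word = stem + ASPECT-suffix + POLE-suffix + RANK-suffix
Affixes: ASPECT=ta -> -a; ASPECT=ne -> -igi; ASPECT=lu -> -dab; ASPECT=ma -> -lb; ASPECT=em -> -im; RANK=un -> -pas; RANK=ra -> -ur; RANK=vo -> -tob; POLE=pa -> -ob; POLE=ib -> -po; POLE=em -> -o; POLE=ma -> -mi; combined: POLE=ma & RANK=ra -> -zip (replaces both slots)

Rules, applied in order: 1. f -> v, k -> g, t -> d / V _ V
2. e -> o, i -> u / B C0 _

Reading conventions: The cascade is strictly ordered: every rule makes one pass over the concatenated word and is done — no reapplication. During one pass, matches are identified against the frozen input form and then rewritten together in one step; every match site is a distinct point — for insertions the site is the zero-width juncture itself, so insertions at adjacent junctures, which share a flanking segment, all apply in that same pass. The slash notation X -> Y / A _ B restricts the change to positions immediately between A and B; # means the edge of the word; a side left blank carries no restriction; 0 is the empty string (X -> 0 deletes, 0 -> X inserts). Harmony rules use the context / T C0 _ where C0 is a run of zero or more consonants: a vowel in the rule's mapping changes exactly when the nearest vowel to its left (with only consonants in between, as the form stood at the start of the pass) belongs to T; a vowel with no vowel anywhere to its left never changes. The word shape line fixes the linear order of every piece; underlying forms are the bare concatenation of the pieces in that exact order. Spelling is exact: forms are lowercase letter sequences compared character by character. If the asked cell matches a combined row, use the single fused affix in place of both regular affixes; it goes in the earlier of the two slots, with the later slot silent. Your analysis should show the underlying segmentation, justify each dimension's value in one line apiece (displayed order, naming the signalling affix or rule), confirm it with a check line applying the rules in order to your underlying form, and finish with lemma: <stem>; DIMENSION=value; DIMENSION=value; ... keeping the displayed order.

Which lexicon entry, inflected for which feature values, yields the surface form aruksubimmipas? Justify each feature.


underlying: aruksib-im-mi-pas
ASPECT=em - signalled by the affix -im
RANK=un - signalled by the affix -pas
POLE=ma - signalled by the affix -mi
check: aruksibimmipas -> aruksibimmipas -> aruksubimmipas
lemma: aruksib; ASPECT=em; RANK=un; POLE=ma


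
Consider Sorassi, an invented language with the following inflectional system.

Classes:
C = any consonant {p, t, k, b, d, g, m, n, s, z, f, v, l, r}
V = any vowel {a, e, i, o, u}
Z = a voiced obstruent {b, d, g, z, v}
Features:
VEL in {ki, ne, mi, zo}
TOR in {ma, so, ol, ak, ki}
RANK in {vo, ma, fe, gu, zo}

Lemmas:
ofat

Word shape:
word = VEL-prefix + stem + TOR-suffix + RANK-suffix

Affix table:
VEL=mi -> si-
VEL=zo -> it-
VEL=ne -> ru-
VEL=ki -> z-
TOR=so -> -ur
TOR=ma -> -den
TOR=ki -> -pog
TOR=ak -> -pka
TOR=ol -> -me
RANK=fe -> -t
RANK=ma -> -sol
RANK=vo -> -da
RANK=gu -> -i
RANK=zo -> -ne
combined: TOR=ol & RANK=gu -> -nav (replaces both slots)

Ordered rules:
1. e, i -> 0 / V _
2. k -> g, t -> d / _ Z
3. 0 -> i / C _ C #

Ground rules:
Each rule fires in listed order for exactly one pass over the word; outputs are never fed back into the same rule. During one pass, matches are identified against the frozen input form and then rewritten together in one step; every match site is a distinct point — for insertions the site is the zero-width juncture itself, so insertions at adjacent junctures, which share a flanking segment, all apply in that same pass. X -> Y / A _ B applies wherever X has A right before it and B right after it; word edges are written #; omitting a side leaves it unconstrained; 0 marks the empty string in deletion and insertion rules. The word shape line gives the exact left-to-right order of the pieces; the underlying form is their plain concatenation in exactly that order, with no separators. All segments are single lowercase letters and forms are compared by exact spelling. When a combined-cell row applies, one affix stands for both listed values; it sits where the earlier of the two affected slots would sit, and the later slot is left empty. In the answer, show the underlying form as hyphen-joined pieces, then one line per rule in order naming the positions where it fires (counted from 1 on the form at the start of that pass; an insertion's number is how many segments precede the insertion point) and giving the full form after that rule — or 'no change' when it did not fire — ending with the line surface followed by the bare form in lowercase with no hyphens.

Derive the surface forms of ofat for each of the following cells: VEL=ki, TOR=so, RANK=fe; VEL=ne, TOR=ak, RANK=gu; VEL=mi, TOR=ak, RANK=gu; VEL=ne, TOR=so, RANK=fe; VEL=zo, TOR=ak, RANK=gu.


cell VEL=ki, TOR=so, RANK=fe:
underlying: z-ofat-ur-t
1. e, i -> 0 / V _: no change
2. k -> g, t -> d / _ Z: no change
3. 0 -> i / C _ C #: inserts after position(s) 7: zofaturit
surface: zofaturit

cell VEL=ne, TOR=ak, RANK=gu:
underlying: ru-ofat-pka-i
1. e, i -> 0 / V _: fires at position(s) 10: ruofatpka
2. k -> g, t -> d / _ Z: no change
3. 0 -> i / C _ C #: no change
surface: ruofatpka

cell VEL=mi, TOR=ak, RANK=gu:
underlying: si-ofat-pka-i
1. e, i -> 0 / V _: fires at position(s) 10: siofatpka
2. k -> g, t -> d / _ Z: no change
3. 0 -> i / C _ C #: no change
surface: siofatpka

cell VEL=ne, TOR=so, RANK=fe:
underlying: ru-ofat-ur-t
1. e, i -> 0 / V _: no change
2. k -> g, t -> d / _ Z: no change
3. 0 -> i / C _ C #: inserts after position(s) 8: ruofaturit
surface: ruofaturit

cell VEL=zo, TOR=ak, RANK=gu:
underlying: it-ofat-pka-i
1. e, i -> 0 / V _: fires at position(s) 10: itofatpka
2. k -> g, t -> d / _ Z: no change
3. 0 -> i / C _ C #: no change
surface: itofatpka


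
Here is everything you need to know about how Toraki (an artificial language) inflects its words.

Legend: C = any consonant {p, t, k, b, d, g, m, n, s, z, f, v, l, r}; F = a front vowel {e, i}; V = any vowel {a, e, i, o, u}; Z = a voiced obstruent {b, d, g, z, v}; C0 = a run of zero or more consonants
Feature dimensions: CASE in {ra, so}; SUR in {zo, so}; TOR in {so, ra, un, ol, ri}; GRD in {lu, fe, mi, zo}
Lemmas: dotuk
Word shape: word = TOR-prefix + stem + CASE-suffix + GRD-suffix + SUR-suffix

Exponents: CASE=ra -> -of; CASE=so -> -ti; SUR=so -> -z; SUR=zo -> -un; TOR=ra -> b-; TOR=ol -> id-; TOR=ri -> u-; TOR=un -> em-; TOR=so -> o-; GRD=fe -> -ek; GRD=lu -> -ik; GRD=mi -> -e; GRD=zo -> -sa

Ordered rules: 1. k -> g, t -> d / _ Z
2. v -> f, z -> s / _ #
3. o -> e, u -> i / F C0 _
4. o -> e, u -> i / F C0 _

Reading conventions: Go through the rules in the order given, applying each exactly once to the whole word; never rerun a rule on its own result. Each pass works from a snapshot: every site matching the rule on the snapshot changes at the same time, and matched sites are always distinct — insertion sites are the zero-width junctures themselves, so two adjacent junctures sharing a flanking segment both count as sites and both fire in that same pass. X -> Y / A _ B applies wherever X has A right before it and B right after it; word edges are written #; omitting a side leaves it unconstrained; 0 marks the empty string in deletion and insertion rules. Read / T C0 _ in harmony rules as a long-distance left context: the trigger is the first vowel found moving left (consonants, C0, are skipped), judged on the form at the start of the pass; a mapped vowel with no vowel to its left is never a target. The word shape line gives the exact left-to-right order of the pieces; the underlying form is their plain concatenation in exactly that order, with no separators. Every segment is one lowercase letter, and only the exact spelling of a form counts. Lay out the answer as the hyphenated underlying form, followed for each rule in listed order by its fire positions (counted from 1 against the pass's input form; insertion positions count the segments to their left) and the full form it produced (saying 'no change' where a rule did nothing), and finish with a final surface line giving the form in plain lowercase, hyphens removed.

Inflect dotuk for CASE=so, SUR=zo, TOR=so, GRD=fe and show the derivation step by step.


underlying: o-dotuk-ti-ek-un
1. k -> g, t -> d / _ Z: no change
2. v -> f, z -> s / _ #: no change
3. o -> e, u -> i / F C0 _: fires at position(s) 11: odotuktiekin
4. o -> e, u -> i / F C0 _: no change
surface: odotuktiekin


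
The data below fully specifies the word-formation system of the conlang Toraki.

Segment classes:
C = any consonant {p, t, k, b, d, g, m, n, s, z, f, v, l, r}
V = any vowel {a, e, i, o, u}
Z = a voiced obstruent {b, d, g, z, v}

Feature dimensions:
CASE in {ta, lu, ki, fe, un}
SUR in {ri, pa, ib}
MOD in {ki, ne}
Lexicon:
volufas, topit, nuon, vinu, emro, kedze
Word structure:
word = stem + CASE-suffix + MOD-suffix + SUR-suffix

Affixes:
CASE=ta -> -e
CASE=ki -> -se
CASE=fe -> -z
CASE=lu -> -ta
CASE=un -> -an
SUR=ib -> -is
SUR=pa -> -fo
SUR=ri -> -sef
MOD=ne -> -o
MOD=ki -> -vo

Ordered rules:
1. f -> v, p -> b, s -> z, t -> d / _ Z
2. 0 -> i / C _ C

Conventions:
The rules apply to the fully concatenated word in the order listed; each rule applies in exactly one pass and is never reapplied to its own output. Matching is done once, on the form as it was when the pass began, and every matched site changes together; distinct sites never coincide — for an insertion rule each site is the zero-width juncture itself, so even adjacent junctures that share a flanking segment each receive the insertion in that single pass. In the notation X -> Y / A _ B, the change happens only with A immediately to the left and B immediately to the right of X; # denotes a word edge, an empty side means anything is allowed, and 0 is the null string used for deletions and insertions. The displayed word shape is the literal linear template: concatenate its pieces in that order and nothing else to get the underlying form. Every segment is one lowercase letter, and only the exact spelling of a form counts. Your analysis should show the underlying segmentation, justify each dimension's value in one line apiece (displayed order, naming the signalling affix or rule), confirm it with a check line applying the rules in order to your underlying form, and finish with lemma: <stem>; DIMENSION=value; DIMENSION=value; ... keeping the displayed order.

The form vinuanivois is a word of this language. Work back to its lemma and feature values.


underlying: vinu-an-vo-is
CASE=un - signalled by the affix -an
SUR=ib - signalled by the affix -is
MOD=ki - signalled by the affix -vo
check: vinuanvois -> vinuanvois -> vinuanivois
lemma: vinu; CASE=un; SUR=ib; MOD=ki


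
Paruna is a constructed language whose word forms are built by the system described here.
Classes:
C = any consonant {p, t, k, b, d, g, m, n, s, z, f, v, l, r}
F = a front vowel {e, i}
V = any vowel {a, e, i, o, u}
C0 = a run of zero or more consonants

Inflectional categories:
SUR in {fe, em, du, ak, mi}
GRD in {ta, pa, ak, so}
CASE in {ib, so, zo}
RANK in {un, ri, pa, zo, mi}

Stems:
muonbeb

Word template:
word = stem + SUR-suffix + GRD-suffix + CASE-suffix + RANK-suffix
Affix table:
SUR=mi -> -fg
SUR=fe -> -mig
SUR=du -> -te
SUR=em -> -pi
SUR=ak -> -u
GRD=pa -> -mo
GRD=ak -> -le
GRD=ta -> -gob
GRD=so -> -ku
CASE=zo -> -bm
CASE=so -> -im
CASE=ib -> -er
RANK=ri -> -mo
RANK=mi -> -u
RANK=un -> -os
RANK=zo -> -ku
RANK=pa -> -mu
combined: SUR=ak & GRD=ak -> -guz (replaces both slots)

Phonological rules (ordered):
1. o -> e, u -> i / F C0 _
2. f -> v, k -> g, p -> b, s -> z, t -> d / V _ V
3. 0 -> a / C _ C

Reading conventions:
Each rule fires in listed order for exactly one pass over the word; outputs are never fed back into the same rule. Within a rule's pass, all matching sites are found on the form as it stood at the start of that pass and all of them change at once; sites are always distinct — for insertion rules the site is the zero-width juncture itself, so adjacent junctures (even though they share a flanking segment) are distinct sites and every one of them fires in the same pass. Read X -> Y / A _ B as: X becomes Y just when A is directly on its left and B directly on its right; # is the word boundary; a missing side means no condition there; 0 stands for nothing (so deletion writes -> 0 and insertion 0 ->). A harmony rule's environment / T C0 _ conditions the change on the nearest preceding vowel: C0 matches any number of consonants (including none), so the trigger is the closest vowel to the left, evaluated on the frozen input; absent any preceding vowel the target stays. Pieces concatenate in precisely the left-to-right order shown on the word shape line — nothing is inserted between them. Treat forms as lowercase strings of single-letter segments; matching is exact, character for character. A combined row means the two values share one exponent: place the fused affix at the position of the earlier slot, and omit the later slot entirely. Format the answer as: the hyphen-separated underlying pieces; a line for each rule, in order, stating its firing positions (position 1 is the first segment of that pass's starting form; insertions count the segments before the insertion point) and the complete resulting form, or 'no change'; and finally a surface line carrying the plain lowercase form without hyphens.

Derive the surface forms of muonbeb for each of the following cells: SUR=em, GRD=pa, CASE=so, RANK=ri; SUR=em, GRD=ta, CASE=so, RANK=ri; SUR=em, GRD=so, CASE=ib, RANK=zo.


cell SUR=em, GRD=pa, CASE=so, RANK=ri:
underlying: muonbeb-pi-mo-im-mo
1. o -> e, u -> i / F C0 _: fires at position(s) 11, 15: muonbebpimeimme
2. f -> v, k -> g, p -> b, s -> z, t -> d / V _ V: no change
3. 0 -> a / C _ C: inserts after position(s) 4, 7, 13: muonabebapimeimame
surface: muonabebapimeimame

cell SUR=em, GRD=ta, CASE=so, RANK=ri:
underlying: muonbeb-pi-gob-im-mo
1. o -> e, u -> i / F C0 _: fires at position(s) 11, 16: muonbebpigebimme
2. f -> v, k -> g, p -> b, s -> z, t -> d / V _ V: no change
3. 0 -> a / C _ C: inserts after position(s) 4, 7, 14: muonabebapigebimame
surface: muonabebapigebimame

cell SUR=em, GRD=so, CASE=ib, RANK=zo:
underlying: muonbeb-pi-ku-er-ku
1. o -> e, u -> i / F C0 _: fires at position(s) 11, 15: muonbebpikierki
2. f -> v, k -> g, p -> b, s -> z, t -> d / V _ V: fires at position(s) 10: muonbebpigierki
3. 0 -> a / C _ C: inserts after position(s) 4, 7, 13: muonabebapigieraki
surface: muonabebapigieraki


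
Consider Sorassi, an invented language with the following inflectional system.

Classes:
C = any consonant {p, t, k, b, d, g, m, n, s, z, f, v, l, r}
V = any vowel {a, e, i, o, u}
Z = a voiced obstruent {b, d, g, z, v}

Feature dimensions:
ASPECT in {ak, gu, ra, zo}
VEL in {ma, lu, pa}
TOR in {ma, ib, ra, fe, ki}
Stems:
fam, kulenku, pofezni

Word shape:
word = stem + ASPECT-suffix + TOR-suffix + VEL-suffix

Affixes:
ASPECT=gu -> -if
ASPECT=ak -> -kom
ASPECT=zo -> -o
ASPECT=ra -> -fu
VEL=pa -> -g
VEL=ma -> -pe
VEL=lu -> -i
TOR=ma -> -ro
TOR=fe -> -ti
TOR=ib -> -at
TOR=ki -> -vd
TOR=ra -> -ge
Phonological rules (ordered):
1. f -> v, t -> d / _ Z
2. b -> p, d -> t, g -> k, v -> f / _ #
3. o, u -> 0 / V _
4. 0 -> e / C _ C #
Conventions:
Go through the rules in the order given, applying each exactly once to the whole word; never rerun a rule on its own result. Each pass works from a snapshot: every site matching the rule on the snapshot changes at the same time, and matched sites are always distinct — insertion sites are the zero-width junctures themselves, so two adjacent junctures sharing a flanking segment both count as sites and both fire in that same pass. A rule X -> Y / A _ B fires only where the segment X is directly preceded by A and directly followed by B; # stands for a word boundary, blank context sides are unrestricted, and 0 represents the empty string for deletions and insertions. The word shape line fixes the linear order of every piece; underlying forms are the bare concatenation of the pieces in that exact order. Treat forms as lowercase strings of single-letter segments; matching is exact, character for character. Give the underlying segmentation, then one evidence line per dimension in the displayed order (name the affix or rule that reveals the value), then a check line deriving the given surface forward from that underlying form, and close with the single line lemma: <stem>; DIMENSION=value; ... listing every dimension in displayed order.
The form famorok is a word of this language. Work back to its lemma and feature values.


underlying: fam-o-ro-g
ASPECT=zo - signalled by the affix -o
VEL=pa - signalled by the affix -g
TOR=ma - signalled by the affix -ro
check: famorog -> famorog -> famorok -> famorok -> famorok
lemma: fam; ASPECT=zo; VEL=pa; TOR=ma


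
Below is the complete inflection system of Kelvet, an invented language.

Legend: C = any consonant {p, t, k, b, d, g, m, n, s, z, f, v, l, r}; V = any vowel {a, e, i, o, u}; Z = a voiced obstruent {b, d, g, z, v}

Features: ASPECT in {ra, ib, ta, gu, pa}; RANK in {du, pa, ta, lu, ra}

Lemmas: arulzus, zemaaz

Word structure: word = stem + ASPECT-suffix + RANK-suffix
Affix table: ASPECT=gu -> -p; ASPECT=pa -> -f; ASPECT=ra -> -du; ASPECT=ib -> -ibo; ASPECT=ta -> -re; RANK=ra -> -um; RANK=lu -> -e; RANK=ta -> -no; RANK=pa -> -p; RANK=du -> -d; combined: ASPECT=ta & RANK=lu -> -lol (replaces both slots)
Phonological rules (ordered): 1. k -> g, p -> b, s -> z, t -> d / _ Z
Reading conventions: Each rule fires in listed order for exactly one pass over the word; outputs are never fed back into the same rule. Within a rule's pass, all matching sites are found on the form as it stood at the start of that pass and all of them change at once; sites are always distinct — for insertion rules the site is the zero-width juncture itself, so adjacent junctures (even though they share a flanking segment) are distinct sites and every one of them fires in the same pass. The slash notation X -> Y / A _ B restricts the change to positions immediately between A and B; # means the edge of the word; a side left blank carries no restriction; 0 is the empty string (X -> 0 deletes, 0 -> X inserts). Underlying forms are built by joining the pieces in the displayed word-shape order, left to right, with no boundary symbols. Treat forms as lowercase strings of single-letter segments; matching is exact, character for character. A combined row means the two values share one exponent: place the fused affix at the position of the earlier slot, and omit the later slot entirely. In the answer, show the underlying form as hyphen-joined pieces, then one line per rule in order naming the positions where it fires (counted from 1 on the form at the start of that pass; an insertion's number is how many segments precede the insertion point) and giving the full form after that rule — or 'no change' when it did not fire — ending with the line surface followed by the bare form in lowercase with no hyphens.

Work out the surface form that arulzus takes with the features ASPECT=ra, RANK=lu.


underlying: arulzus-du-e
1. k -> g, p -> b, s -> z, t -> d / _ Z: fires at position(s) 7: arulzuzdue
surface: arulzuzdue


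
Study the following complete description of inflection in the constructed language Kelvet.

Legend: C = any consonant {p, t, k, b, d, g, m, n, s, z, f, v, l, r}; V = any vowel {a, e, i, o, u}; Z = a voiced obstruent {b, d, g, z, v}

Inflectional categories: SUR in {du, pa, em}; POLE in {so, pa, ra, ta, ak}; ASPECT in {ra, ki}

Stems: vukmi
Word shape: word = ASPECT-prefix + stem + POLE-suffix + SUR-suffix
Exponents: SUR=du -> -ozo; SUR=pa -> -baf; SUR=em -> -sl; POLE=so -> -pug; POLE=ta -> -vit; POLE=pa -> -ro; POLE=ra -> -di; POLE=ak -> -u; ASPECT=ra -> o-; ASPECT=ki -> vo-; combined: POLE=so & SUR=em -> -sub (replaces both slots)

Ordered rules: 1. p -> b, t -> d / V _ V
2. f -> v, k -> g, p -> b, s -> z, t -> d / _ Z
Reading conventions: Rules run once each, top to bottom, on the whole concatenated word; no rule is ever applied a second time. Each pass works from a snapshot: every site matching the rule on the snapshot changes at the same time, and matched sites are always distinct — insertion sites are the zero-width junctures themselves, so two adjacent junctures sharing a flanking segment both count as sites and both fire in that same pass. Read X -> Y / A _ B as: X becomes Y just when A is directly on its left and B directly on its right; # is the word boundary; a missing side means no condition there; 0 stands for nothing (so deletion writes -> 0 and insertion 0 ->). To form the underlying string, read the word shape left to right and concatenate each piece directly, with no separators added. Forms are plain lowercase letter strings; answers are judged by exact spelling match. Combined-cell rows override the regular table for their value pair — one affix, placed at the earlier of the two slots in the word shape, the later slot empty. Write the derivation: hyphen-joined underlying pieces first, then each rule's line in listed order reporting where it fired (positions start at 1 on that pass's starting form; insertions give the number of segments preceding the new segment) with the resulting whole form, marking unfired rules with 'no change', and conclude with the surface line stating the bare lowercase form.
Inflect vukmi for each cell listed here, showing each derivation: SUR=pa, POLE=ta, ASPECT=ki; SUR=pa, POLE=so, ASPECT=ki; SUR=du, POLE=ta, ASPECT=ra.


cell SUR=pa, POLE=ta, ASPECT=ki:
underlying: vo-vukmi-vit-baf
1. p -> b, t -> d / V _ V: no change
2. f -> v, k -> g, p -> b, s -> z, t -> d / _ Z: fires at position(s) 10: vovukmividbaf
surface: vovukmividbaf

cell SUR=pa, POLE=so, ASPECT=ki:
underlying: vo-vukmi-pug-baf
1. p -> b, t -> d / V _ V: fires at position(s) 8: vovukmibugbaf
2. f -> v, k -> g, p -> b, s -> z, t -> d / _ Z: no change
surface: vovukmibugbaf

cell SUR=du, POLE=ta, ASPECT=ra:
underlying: o-vukmi-vit-ozo
1. p -> b, t -> d / V _ V: fires at position(s) 9: ovukmividozo
2. f -> v, k -> g, p -> b, s -> z, t -> d / _ Z: no change
surface: ovukmividozo


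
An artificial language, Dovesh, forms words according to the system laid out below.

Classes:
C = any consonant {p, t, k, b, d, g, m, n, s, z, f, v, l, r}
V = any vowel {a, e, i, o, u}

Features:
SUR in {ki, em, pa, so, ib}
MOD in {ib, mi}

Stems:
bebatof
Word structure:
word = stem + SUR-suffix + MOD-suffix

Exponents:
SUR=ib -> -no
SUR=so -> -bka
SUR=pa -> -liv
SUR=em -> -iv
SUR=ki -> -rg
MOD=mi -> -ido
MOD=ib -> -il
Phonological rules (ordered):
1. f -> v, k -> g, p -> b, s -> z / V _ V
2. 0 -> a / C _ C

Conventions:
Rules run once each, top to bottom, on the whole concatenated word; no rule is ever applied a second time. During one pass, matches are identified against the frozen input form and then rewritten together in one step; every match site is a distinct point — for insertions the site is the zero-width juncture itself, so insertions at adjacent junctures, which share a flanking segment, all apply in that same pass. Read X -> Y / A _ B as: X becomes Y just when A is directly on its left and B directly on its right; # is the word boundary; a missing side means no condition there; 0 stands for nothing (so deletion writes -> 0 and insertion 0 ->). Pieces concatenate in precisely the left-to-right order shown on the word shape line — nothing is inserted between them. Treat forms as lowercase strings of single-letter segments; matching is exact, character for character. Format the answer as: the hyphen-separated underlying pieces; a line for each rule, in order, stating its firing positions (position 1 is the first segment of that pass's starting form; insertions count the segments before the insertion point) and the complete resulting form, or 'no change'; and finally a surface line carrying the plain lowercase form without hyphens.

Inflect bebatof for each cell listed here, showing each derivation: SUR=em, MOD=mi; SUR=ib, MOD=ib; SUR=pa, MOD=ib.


cell SUR=em, MOD=mi:
underlying: bebatof-iv-ido
1. f -> v, k -> g, p -> b, s -> z / V _ V: fires at position(s) 7: bebatovivido
2. 0 -> a / C _ C: no change
surface: bebatovivido

cell SUR=ib, MOD=ib:
underlying: bebatof-no-il
1. f -> v, k -> g, p -> b, s -> z / V _ V: no change
2. 0 -> a / C _ C: inserts after position(s) 7: bebatofanoil
surface: bebatofanoil

cell SUR=pa, MOD=ib:
underlying: bebatof-liv-il
1. f -> v, k -> g, p -> b, s -> z / V _ V: no change
2. 0 -> a / C _ C: inserts after position(s) 7: bebatofalivil
surface: bebatofalivil


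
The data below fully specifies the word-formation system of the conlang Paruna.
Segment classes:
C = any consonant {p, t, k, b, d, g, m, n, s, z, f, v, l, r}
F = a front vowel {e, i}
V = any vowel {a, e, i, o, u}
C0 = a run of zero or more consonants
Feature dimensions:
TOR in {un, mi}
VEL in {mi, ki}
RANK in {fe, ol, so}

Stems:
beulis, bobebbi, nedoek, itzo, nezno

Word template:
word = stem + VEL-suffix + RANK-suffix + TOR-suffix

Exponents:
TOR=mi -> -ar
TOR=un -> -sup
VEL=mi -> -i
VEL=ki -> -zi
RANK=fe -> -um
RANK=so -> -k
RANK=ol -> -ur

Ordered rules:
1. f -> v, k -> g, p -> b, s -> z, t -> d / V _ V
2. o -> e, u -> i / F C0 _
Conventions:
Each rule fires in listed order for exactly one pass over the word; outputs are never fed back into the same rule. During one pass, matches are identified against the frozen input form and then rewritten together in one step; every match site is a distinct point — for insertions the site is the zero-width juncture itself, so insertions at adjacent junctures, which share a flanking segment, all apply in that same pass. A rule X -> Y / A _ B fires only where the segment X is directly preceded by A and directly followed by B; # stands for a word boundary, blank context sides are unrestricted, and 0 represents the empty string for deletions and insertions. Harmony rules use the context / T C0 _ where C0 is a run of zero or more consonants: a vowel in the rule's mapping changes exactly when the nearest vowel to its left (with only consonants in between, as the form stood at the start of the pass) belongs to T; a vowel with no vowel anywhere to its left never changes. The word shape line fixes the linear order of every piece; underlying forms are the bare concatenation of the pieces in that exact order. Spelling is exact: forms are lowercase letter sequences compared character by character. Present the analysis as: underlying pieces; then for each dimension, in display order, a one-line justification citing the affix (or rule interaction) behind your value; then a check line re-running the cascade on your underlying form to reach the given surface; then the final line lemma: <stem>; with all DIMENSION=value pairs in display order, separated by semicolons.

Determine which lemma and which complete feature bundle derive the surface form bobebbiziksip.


underlying: bobebbi-zi-k-sup
TOR=un - signalled by the affix -sup
VEL=ki - signalled by the affix -zi
RANK=so - signalled by the affix -k
check: bobebbiziksup -> bobebbiziksup -> bobebbiziksip
lemma: bobebbi; TOR=un; VEL=ki; RANK=so


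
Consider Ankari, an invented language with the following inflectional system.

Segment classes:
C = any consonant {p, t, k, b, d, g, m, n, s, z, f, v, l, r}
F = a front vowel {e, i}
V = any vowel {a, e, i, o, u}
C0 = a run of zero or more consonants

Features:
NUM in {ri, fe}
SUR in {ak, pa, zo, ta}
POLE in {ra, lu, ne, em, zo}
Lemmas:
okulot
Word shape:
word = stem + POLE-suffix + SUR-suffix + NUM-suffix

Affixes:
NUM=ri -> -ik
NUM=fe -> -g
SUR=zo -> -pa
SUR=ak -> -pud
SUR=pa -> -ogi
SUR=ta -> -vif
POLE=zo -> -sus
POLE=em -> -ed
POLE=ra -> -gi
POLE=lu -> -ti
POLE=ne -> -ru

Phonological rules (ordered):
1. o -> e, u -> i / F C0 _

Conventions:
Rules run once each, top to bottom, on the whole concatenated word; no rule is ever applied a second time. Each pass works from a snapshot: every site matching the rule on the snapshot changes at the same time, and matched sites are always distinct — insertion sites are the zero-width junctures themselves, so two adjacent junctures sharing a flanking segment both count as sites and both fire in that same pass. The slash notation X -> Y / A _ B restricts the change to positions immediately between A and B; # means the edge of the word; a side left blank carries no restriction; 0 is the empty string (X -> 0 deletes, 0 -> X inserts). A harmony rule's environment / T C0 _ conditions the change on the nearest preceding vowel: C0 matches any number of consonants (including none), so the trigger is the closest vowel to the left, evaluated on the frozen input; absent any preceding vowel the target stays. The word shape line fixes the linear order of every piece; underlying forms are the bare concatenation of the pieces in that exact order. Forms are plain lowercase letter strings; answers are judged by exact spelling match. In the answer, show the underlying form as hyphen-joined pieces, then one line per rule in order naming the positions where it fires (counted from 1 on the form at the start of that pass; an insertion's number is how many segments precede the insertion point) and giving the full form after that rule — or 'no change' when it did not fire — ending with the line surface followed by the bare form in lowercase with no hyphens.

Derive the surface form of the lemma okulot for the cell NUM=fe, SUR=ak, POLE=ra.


underlying: okulot-gi-pud-g
1. o -> e, u -> i / F C0 _: fires at position(s) 10: okulotgipidg
surface: okulotgipidg


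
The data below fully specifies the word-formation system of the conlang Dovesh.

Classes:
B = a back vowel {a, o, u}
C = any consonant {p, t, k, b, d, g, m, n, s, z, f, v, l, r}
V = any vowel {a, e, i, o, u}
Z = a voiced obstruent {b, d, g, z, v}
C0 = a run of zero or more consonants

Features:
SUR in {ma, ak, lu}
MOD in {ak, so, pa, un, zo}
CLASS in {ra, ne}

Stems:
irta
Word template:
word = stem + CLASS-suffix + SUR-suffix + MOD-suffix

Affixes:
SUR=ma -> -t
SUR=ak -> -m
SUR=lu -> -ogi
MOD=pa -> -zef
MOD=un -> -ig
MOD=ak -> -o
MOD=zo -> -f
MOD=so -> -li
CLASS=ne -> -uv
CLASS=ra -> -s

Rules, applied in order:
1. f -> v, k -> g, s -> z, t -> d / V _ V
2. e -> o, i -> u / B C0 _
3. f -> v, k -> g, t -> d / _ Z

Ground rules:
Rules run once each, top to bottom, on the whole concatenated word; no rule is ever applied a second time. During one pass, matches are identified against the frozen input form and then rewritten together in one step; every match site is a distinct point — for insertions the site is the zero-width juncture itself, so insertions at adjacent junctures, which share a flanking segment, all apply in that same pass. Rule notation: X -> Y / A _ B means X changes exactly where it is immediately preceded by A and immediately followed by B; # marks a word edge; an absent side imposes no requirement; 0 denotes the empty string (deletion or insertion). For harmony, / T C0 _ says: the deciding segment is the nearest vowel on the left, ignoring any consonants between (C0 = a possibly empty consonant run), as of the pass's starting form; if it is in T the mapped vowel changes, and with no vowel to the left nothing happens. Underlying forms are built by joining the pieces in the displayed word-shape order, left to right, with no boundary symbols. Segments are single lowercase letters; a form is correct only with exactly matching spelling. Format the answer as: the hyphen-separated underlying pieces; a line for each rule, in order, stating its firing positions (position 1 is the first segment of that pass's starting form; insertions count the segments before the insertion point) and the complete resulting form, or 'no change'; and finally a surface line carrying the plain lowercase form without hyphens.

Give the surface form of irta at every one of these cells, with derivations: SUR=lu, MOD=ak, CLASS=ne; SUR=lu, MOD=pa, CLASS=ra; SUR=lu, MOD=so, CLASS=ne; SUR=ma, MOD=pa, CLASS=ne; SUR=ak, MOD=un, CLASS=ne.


cell SUR=lu, MOD=ak, CLASS=ne:
underlying: irta-uv-ogi-o
1. f -> v, k -> g, s -> z, t -> d / V _ V: no change
2. e -> o, i -> u / B C0 _: fires at position(s) 9: irtauvoguo
3. f -> v, k -> g, t -> d / _ Z: no change
surface: irtauvoguo

cell SUR=lu, MOD=pa, CLASS=ra:
underlying: irta-s-ogi-zef
1. f -> v, k -> g, s -> z, t -> d / V _ V: fires at position(s) 5: irtazogizef
2. e -> o, i -> u / B C0 _: fires at position(s) 8: irtazoguzef
3. f -> v, k -> g, t -> d / _ Z: no change
surface: irtazoguzef

cell SUR=lu, MOD=so, CLASS=ne:
underlying: irta-uv-ogi-li
1. f -> v, k -> g, s -> z, t -> d / V _ V: no change
2. e -> o, i -> u / B C0 _: fires at position(s) 9: irtauvoguli
3. f -> v, k -> g, t -> d / _ Z: no change
surface: irtauvoguli

cell SUR=ma, MOD=pa, CLASS=ne:
underlying: irta-uv-t-zef
1. f -> v, k -> g, s -> z, t -> d / V _ V: no change
2. e -> o, i -> u / B C0 _: fires at position(s) 9: irtauvtzof
3. f -> v, k -> g, t -> d / _ Z: fires at position(s) 7: irtauvdzof
surface: irtauvdzof

cell SUR=ak, MOD=un, CLASS=ne:
underlying: irta-uv-m-ig
1. f -> v, k -> g, s -> z, t -> d / V _ V: no change
2. e -> o, i -> u / B C0 _: fires at position(s) 8: irtauvmug
3. f -> v, k -> g, t -> d / _ Z: no change
surface: irtauvmug
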